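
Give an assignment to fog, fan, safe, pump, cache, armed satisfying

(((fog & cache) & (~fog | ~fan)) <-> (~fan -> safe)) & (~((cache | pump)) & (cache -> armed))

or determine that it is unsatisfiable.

fog = True, fan = False, safe = False, pump = False, cache = False, armed = True

  ((fog & cache) & (~fog | ~fan)) <-> (~fan -> safe) = True
    (fog & cache) & (~fog | ~fan) = False
      fog & cache = False
      ~fog | ~fan = True
        ~fog = False
        ~fan = True
    ~fan -> safe = False
      ~fan = True
  ~((cache | pump)) & (cache -> armed) = True
    ~((cache | pump)) = True
      cache | pump = False
    cache -> armed = True
Both conjuncts True, so the formula holds.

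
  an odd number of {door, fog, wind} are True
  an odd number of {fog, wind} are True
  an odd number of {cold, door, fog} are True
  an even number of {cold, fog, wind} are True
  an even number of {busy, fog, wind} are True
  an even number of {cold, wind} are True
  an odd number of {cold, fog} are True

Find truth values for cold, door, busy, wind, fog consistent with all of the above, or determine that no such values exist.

cold=T, door=F, busy=T, wind=T, fog=F

{door, fog, wind}: 1 true → odd ✓
{fog, wind}: 1 true → odd ✓
{cold, door, fog}: 1 true → odd ✓
{cold, fog, wind}: 2 true → even ✓
{busy, fog, wind}: 2 true → even ✓
{cold, wind}: 2 true → even ✓
{cold, fog}: 1 true → odd ✓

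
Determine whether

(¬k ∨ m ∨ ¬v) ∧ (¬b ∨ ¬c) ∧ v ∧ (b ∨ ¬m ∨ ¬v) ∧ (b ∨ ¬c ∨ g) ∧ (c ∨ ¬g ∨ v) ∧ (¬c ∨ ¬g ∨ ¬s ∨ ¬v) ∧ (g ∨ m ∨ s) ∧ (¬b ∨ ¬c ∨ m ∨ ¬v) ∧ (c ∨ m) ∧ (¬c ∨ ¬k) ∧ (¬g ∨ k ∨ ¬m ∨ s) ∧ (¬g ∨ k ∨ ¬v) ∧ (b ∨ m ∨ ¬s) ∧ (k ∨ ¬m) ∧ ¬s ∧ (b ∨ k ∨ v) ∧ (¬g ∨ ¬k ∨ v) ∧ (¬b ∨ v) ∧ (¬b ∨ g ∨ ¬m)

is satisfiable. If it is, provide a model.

Unit clause (v) forces v = True.
Unit clause (¬s) forces s = False.
Try b = False:
  (b ∨ ¬m ∨ ¬v) forces m = False.
  (¬k ∨ m ∨ ¬v) forces k = False.
  (g ∨ m ∨ s) forces g = True.
  clause (¬g ∨ k ∨ ¬v) is falsified — backtrack.
So b = True.
  then (¬b ∨ ¬c) forces c = False.
  then (c ∨ m) forces m = True.
  then (k ∨ ¬m) forces k = True.
  then (¬b ∨ g ∨ ¬m) forces g = True.
All clauses satisfied.

b=T, s=F, g=T, c=F, m=T, k=T, v=T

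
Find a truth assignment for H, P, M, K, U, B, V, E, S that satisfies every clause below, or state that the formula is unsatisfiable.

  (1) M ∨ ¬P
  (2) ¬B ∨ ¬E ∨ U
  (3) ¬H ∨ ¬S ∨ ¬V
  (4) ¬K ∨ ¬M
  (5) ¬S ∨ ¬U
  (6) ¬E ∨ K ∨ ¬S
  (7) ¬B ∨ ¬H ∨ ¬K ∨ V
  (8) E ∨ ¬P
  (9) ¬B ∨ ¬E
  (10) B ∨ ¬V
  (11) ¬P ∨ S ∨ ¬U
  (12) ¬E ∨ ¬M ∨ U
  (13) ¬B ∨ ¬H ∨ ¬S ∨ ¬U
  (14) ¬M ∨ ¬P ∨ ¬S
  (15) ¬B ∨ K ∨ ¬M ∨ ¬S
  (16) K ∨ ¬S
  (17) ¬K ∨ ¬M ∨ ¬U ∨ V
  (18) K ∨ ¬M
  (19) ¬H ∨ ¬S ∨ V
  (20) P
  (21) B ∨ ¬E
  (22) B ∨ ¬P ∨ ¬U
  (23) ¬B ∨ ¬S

Unsatisfiable — no assignment works.

Case P = True:
  (M ∨ ¬P) forces M = True.
  (¬K ∨ ¬M) forces K = False.
  Clause (K ∨ ¬M) is falsified — contradiction.
Case P = False:
  Clause (P) is falsified — contradiction.
Both cases fail, so the formula is unsatisfiable.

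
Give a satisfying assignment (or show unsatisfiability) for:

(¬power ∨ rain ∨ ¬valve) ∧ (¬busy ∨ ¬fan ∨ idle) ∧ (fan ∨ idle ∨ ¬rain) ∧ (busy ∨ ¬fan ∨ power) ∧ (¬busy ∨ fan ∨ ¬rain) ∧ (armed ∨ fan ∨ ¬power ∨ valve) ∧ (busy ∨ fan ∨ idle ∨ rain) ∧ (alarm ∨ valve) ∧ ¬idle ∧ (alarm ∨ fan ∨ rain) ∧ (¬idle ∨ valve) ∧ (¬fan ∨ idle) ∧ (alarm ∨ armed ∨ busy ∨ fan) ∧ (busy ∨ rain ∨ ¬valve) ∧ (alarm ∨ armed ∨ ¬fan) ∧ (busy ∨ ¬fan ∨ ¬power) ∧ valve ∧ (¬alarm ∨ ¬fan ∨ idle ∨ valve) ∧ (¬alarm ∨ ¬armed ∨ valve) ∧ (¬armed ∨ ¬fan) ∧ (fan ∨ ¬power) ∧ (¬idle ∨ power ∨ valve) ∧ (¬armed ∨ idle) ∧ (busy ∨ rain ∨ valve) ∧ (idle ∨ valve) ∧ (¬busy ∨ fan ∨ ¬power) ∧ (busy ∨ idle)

Unit clause (¬idle) forces idle = False.
In (¬fan ∨ idle) only ¬fan is left, so fan = False.
Unit clause (valve) forces valve = True.
In (fan ∨ ¬power) only ¬power is left, so power = False.
In (¬armed ∨ idle) only ¬armed is left, so armed = False.
In (busy ∨ idle) only busy is left, so busy = True.
In (fan ∨ idle ∨ ¬rain) only ¬rain is left, so rain = False.
In (alarm ∨ fan ∨ rain) only alarm is left, so alarm = True.
All clauses satisfied.

busy = True; alarm = True; armed = False; fan = False; idle = False; valve = True; rain = False; power = False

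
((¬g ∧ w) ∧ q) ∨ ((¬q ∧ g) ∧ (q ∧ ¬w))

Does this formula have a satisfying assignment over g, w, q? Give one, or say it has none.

g: False, w: True, q: True

  ((¬g ∧ w) ∧ q) ∨ ((¬q ∧ g) ∧ (q ∧ ¬w)) = True
    (¬g ∧ w) ∧ q = True
      ¬g ∧ w = True
        ¬g = True
    (¬q ∧ g) ∧ (q ∧ ¬w) = False
      ¬q ∧ g = False
        ¬q = False
      q ∧ ¬w = False
        ¬w = False
The formula evaluates to True.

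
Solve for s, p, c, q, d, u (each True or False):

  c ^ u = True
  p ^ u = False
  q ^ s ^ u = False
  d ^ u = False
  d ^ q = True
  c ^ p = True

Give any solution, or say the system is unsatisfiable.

s = True, p = False, c = True, q = True, d = False, u = False

c ^ u = T ^ F = True ✓
p ^ u = F ^ F = False ✓
q ^ s ^ u = T ^ T ^ F = False ✓
d ^ u = F ^ F = False ✓
d ^ q = F ^ T = True ✓
c ^ p = T ^ F = True ✓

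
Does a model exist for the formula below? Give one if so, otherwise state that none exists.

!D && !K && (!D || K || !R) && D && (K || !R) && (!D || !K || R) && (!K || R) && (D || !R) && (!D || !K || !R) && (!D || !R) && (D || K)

No satisfying assignment exists.

Case D = True:
  Clause (!D) is falsified — contradiction.
Case D = False:
  Clause (D) is falsified — contradiction.
Both cases fail, so the formula is unsatisfiable.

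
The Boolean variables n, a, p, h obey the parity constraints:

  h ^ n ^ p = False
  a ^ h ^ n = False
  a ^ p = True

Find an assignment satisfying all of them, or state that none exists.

No satisfying assignment exists.

Adding constraints 1, 2, 3 mod 2: every variable appears an even number of times on the left, so the left side is 0.
But the right sides sum to 1 (mod 2). 0 ≠ 1 — the system is inconsistent.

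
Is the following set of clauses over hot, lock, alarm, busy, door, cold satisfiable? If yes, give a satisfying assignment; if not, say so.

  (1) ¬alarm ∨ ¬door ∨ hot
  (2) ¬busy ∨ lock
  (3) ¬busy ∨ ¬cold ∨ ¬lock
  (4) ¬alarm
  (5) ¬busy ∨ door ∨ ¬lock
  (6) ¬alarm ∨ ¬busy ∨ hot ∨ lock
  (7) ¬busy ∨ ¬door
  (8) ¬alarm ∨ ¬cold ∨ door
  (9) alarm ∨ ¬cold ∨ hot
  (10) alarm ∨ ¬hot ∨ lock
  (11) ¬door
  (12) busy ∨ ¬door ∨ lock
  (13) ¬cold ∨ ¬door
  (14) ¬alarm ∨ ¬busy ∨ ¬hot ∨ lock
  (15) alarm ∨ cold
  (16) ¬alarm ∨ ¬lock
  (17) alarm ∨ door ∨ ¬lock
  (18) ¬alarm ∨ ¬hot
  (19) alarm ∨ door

UNSATISFIABLE

Case alarm = True:
  Clause (¬alarm) is falsified — contradiction.
Case alarm = False:
  (¬door) forces door = False.
  Clause (alarm ∨ door) is falsified — contradiction.
Both cases fail, so the formula is unsatisfiable.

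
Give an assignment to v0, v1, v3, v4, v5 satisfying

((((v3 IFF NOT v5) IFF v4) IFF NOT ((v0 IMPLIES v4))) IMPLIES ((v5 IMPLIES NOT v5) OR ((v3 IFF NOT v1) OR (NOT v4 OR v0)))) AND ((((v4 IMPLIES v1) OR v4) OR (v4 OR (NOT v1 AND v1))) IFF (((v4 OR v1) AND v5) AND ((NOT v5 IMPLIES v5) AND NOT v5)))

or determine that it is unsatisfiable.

The formula is unsatisfiable.

The conjunct (((v4 IMPLIES v1) OR v4) OR (v4 OR (NOT v1 AND v1))) IFF (((v4 OR v1) AND v5) AND ((NOT v5 IMPLIES v5) AND NOT v5)) is unsatisfiable on its own:
  v1=F, v4=F, v5=F: evaluates to False.
  v1=F, v4=F, v5=T: evaluates to False.
  v1=F, v4=T, v5=F: evaluates to False.
  v1=F, v4=T, v5=T: evaluates to False.
  v1=T, v4=F, v5=F: evaluates to False.
  v1=T, v4=F, v5=T: evaluates to False.
  v1=T, v4=T, v5=F: evaluates to False.
  v1=T, v4=T, v5=T: evaluates to False.
So the whole conjunction is unsatisfiable.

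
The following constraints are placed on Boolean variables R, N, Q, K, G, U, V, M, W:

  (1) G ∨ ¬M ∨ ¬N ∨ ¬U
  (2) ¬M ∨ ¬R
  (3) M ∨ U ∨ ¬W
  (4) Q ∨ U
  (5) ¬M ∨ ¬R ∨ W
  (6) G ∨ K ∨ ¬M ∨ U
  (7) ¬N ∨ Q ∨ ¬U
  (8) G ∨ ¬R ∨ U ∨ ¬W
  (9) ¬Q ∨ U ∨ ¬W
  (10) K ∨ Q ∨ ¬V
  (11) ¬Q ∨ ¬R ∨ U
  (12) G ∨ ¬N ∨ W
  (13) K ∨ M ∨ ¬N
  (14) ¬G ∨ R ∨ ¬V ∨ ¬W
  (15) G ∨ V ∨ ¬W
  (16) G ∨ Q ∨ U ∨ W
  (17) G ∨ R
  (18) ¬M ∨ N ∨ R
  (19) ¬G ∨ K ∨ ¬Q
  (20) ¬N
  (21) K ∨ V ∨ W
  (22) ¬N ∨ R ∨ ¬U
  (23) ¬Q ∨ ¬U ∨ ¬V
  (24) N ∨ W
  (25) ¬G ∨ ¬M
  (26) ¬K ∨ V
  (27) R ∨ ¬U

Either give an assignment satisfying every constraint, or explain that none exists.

R = True, N = False, Q = False, K = False, G = True, U = True, V = False, M = False, W = True

Unit clause (¬N) forces N = False.
In (N ∨ W) only W is left, so W = True.
Try R = False:
  (G ∨ R) forces G = True.
  (¬G ∨ R ∨ ¬V ∨ ¬W) forces V = False.
  (¬M ∨ N ∨ R) forces M = False.
  (M ∨ U ∨ ¬W) forces U = True.
  clause (R ∨ ¬U) is falsified — backtrack.
So R = True.
  then (¬M ∨ ¬R) forces M = False.
  then (M ∨ U ∨ ¬W) forces U = True.
Try Q = True:
  (¬Q ∨ ¬U ∨ ¬V) forces V = False.
  (G ∨ V ∨ ¬W) forces G = True.
  (¬G ∨ K ∨ ¬Q) forces K = True.
  clause (¬K ∨ V) is falsified — backtrack.
So Q = False.
Set K = False.
  then (K ∨ Q ∨ ¬V) forces V = False.
  then (G ∨ V ∨ ¬W) forces G = True.
All clauses satisfied.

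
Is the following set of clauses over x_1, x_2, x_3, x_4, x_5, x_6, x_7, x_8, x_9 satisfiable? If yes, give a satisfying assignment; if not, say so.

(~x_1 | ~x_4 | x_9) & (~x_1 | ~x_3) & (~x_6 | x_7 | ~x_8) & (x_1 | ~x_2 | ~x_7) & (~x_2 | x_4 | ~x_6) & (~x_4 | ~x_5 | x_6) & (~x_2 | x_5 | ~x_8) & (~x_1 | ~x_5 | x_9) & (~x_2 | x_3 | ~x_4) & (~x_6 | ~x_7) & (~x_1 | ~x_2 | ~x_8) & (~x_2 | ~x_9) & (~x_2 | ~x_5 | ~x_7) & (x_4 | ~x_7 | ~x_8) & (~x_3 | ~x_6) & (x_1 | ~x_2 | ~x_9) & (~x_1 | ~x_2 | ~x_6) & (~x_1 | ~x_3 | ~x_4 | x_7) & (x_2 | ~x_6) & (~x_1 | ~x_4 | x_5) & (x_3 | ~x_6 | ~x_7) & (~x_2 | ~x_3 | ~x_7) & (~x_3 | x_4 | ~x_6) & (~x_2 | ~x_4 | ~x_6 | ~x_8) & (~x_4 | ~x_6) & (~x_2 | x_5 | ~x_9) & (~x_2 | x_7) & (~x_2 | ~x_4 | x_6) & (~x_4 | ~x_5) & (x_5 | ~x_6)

x_1 = False; x_2 = False; x_3 = False; x_4 = True; x_5 = False; x_6 = False; x_7 = False; x_8 = True; x_9 = True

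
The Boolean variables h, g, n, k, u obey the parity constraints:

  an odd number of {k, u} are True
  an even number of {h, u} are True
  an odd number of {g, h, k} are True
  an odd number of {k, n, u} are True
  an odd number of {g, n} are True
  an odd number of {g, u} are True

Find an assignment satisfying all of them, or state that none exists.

Adding constraints 2, 3, 4, 5 mod 2: every variable appears an even number of times on the left, so the left side is 0.
But the right sides sum to 1 (mod 2). 0 ≠ 1 — the system is inconsistent.

Unsatisfiable — no assignment works.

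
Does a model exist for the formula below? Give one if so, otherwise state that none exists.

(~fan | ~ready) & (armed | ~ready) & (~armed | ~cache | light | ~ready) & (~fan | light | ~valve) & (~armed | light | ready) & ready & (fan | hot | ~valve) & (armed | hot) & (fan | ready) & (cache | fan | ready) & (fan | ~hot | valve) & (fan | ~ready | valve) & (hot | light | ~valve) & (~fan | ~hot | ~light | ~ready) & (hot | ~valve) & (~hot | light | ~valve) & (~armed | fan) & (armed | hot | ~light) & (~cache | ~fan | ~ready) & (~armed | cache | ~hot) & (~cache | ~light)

UNSATISFIABLE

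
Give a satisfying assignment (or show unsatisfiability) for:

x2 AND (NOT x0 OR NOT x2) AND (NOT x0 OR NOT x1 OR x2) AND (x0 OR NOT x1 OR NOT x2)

x0 = False; x1 = False; x2 = True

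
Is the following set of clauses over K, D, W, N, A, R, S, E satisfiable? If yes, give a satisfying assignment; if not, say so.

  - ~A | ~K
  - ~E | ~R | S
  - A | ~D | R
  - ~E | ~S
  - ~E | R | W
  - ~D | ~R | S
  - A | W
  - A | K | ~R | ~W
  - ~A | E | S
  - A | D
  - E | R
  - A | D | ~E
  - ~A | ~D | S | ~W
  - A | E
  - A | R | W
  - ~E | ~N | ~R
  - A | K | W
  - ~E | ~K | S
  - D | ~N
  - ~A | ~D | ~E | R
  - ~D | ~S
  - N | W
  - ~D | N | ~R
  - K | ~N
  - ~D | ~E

Set K = False.
  then (K | ~N) forces N = False.
  then (N | W) forces W = True.
Try D = True:
  (~D | ~S) forces S = False.
  (~D | ~R | S) forces R = False.
  (A | ~D | R) forces A = True.
  clause (~A | ~D | S | ~W) is falsified — backtrack.
So D = False.
  then (A | D) forces A = True.
Set R = True.
Set S = True.
  then (~E | ~S) forces E = False.
All clauses satisfied.

K=F, D=F, W=T, N=F, A=T, R=T, S=T, E=F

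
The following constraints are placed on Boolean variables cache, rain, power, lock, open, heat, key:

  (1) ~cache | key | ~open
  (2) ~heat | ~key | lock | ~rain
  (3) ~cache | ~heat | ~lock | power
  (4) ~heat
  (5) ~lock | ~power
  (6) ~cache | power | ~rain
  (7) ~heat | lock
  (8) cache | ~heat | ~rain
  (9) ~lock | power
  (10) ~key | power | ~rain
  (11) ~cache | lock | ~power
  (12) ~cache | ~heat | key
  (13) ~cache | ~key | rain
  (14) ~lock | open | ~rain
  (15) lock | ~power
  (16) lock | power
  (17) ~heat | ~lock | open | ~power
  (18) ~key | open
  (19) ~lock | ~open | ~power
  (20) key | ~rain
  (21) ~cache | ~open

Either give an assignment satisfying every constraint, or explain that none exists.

Case power = True:
  (~heat) forces heat = False.
  (~lock | ~power) forces lock = False.
  Clause (lock | ~power) is falsified — contradiction.
Case power = False:
  (~heat) forces heat = False.
  (~lock | power) forces lock = False.
  Clause (lock | power) is falsified — contradiction.
Both cases fail, so the formula is unsatisfiable.

Unsatisfiable — no assignment works.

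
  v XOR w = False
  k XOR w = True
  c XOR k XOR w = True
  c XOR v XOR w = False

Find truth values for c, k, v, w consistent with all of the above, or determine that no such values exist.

c = False; k = False; v = True; w = True

v XOR w = T XOR T = False ✓
k XOR w = F XOR T = True ✓
c XOR k XOR w = F XOR F XOR T = True ✓
c XOR v XOR w = F XOR T XOR T = False ✓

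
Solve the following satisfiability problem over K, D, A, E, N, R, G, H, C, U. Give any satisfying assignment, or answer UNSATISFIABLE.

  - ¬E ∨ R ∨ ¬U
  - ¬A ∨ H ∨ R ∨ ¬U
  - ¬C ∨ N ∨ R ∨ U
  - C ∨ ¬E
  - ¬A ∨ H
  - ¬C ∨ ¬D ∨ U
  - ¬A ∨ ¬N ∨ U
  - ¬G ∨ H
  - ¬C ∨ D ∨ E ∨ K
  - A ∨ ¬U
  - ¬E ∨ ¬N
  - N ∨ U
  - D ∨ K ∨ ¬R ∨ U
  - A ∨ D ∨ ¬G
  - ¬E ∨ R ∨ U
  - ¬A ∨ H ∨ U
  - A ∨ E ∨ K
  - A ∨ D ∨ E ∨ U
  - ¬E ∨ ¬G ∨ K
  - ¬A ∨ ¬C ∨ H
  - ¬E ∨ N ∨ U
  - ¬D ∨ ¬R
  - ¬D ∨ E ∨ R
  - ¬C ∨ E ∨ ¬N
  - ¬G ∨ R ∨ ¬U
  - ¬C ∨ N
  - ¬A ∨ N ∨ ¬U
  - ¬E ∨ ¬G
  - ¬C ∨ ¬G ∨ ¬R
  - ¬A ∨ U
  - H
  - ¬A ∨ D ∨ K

Unit clause (H) forces H = True.
Set K = True.
Try D = True:
  (¬D ∨ ¬R) forces R = False.
  (¬D ∨ E ∨ R) forces E = True.
  (¬E ∨ R ∨ ¬U) forces U = False.
  clause (¬E ∨ R ∨ U) is falsified — backtrack.
So D = False.
Set A = True.
  then (¬A ∨ U) forces U = True.
  then (¬A ∨ N ∨ ¬U) forces N = True.
  then (¬E ∨ ¬N) forces E = False.
  then (¬C ∨ E ∨ ¬N) forces C = False.
Set R = False.
  then (¬G ∨ R ∨ ¬U) forces G = False.
All clauses satisfied.

K = True, D = False, A = True, E = False, N = True, R = False, G = False, H = True, C = False, U = True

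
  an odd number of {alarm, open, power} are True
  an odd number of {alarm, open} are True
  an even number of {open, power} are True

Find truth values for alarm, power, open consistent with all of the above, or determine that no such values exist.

alarm = True; power = False; open = False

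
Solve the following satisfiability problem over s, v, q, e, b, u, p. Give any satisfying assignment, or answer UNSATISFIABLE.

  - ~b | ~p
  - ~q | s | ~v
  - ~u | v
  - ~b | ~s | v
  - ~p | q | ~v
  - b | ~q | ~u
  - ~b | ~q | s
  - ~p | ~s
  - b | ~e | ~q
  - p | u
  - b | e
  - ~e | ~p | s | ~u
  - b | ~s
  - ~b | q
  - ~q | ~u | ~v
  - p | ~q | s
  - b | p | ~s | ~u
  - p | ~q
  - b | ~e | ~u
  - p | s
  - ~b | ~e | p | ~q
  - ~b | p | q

Set s = False.
  then (p | s) forces p = True.
  then (~b | ~p) forces b = False.
  then (b | e) forces e = True.
  then (~e | ~p | s | ~u) forces u = False.
  then (b | ~e | ~q) forces q = False.
  then (~p | q | ~v) forces v = False.
All clauses satisfied.

s = False, v = False, q = False, e = True, b = False, u = False, p = True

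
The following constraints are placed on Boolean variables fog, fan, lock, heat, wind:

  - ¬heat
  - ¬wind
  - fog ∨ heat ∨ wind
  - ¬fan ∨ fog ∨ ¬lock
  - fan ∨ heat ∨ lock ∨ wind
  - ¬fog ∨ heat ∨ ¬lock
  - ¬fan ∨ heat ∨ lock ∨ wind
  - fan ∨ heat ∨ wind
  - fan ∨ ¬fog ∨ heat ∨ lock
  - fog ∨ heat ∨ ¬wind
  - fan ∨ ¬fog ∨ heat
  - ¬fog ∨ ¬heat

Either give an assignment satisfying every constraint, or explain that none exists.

Case heat = True:
  Clause (¬heat) is falsified — contradiction.
Case heat = False:
  (¬wind) forces wind = False.
  (fog ∨ heat ∨ wind) forces fog = True.
  (¬fog ∨ heat ∨ ¬lock) forces lock = False.
  (fan ∨ heat ∨ lock ∨ wind) forces fan = True.
  Clause (¬fan ∨ heat ∨ lock ∨ wind) is falsified — contradiction.
Both cases fail, so the formula is unsatisfiable.

The formula is unsatisfiable.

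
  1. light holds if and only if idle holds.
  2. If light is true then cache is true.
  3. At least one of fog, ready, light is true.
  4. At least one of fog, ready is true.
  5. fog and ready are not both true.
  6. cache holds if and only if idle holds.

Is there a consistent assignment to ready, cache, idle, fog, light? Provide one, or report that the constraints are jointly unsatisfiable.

ready = False, cache = True, idle = True, fog = True, light = True

  (1) light=T, idle=T — same ✓
  (2) light=T ⇒ cache: T ✓
  (3) {fog, ready, light}: 2 true — at least one ✓
  (4) {fog, ready}: 1 true — at least one ✓
  (5) fog=T, ready=F — not both ✓
  (6) cache=T, idle=T — same ✓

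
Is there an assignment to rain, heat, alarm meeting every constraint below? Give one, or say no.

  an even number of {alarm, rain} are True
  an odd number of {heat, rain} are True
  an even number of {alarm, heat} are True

Adding constraints 1, 2, 3 mod 2: every variable appears an even number of times on the left, so the left side is 0.
But the right sides sum to 1 (mod 2). 0 ≠ 1 — the system is inconsistent.

Unsatisfiable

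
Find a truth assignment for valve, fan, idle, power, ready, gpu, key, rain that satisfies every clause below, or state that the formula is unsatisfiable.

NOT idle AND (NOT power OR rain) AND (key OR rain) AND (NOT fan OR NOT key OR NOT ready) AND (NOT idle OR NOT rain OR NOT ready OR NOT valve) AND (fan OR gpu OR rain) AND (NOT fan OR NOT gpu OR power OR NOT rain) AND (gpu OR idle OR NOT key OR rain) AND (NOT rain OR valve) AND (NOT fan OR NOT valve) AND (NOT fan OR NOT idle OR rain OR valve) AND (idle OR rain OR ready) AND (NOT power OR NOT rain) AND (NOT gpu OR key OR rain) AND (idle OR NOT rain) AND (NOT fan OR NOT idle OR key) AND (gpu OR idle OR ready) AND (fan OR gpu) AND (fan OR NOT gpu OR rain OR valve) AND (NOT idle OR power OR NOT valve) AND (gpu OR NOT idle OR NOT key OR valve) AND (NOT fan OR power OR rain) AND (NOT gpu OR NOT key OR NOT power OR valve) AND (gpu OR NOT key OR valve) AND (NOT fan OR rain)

valve = True, fan = False, idle = False, power = False, ready = True, gpu = True, key = True, rain = False

Unit clause (NOT idle) forces idle = False.
In (idle OR NOT rain) only NOT rain is left, so rain = False.
In (NOT fan OR rain) only NOT fan is left, so fan = False.
In (NOT power OR rain) only NOT power is left, so power = False.
In (key OR rain) only key is left, so key = True.
In (fan OR gpu OR rain) only gpu is left, so gpu = True.
In (idle OR rain OR ready) only ready is left, so ready = True.
In (fan OR NOT gpu OR rain OR valve) only valve is left, so valve = True.
All clauses satisfied.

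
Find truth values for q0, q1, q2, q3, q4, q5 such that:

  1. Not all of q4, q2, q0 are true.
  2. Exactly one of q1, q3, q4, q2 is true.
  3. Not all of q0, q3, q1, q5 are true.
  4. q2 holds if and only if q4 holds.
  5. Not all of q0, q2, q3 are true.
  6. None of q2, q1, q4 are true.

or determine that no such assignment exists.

q0: True, q1: False, q2: False, q3: True, q4: False, q5: True

  (1) {q4, q2, q0}: 1/3 true — not all ✓
  (2) {q1, q3, q4, q2}: 1 true — exactly one ✓
  (3) {q0, q3, q1, q5}: 3/4 true — not all ✓
  (4) q2=F, q4=F — same ✓
  (5) {q0, q2, q3}: 2/3 true — not all ✓
  (6) {q2, q1, q4}: 0 true — none ✓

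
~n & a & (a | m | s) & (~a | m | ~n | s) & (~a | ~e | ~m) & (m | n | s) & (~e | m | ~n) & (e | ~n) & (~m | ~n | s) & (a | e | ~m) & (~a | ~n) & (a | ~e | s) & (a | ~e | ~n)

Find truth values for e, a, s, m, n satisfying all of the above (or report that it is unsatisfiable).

e = False; a = True; s = False; m = True; n = False

Unit clause (~n) forces n = False.
Unit clause (a) forces a = True.
Set e = False.
Set s = False.
  then (m | n | s) forces m = True.
All clauses satisfied.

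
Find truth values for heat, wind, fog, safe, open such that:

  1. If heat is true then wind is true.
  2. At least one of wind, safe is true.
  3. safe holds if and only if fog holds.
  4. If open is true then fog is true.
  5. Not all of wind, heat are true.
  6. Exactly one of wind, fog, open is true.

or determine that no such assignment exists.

heat: False; wind: True; fog: False; safe: False; open: False

  (1) heat=F ⇒ wind: vacuous ✓
  (2) {wind, safe}: 1 true — at least one ✓
  (3) safe=F, fog=F — same ✓
  (4) open=F ⇒ fog: vacuous ✓
  (5) {wind, heat}: 1/2 true — not all ✓
  (6) {wind, fog, open}: 1 true — exactly one ✓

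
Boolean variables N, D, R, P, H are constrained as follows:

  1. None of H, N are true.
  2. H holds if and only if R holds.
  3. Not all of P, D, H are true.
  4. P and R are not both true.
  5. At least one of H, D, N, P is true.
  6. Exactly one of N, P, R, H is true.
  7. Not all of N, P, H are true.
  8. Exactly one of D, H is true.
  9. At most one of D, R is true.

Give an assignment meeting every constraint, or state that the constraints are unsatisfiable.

N: False; D: True; R: False; P: True; H: False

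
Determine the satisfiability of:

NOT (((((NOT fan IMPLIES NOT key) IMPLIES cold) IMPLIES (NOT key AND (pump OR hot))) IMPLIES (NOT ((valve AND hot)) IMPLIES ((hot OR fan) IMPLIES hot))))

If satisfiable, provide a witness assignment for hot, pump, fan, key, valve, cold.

hot = False; pump = True; fan = True; key = False; valve = False; cold = False

  NOT (((((NOT fan IMPLIES NOT key) IMPLIES cold) IMPLIES (NOT key AND (pump OR hot))) IMPLIES (NOT ((valve AND hot)) IMPLIES ((hot OR fan) IMPLIES hot)))) = True
    (((NOT fan IMPLIES NOT key) IMPLIES cold) IMPLIES (NOT key AND (pump OR hot))) IMPLIES (NOT ((valve AND hot)) IMPLIES ((hot OR fan) IMPLIES hot)) = False
      ((NOT fan IMPLIES NOT key) IMPLIES cold) IMPLIES (NOT key AND (pump OR hot)) = True
        (NOT fan IMPLIES NOT key) IMPLIES cold = False
          NOT fan IMPLIES NOT key = True
            NOT fan = False
            NOT key = True
        NOT key AND (pump OR hot) = True
          NOT key = True
          pump OR hot = True
      NOT ((valve AND hot)) IMPLIES ((hot OR fan) IMPLIES hot) = False
        NOT ((valve AND hot)) = True
          valve AND hot = False
        (hot OR fan) IMPLIES hot = False
          hot OR fan = True
The formula evaluates to True.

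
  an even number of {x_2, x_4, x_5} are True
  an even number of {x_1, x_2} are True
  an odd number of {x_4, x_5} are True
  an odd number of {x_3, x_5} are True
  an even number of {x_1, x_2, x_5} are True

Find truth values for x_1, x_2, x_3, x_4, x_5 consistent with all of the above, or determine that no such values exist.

x_1: True, x_2: True, x_3: True, x_4: True, x_5: False

{x_2, x_4, x_5}: 2 true → even ✓
{x_1, x_2}: 2 true → even ✓
{x_4, x_5}: 1 true → odd ✓
{x_3, x_5}: 1 true → odd ✓
{x_1, x_2, x_5}: 2 true → even ✓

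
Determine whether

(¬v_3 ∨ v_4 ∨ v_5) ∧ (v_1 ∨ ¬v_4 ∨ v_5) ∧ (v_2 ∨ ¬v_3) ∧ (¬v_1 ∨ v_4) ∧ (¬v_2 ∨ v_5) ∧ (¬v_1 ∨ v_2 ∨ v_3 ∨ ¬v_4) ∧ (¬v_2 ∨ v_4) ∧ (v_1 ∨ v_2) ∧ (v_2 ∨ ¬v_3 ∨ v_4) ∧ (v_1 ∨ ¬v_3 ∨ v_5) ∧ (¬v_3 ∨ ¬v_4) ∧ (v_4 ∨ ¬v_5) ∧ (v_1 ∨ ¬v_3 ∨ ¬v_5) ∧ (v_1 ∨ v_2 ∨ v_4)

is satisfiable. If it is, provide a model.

Set v_1 = True.
  then (¬v_1 ∨ v_4) forces v_4 = True.
  then (¬v_3 ∨ ¬v_4) forces v_3 = False.
  then (¬v_1 ∨ v_2 ∨ v_3 ∨ ¬v_4) forces v_2 = True.
  then (¬v_2 ∨ v_5) forces v_5 = True.
All clauses satisfied.

v_1 = True; v_2 = True; v_3 = False; v_4 = True; v_5 = True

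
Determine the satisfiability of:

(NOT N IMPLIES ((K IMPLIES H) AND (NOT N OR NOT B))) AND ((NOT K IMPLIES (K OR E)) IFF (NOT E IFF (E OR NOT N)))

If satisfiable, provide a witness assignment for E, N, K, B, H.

E: False; N: True; K: False; B: False; H: False

  NOT N IMPLIES ((K IMPLIES H) AND (NOT N OR NOT B)) = True
    NOT N = False
    (K IMPLIES H) AND (NOT N OR NOT B) = True
      K IMPLIES H = True
      NOT N OR NOT B = True
        NOT N = False
        NOT B = True
  (NOT K IMPLIES (K OR E)) IFF (NOT E IFF (E OR NOT N)) = True
    NOT K IMPLIES (K OR E) = False
      NOT K = True
      K OR E = False
    NOT E IFF (E OR NOT N) = False
      NOT E = True
      E OR NOT N = False
        NOT N = False
Both conjuncts True, so the formula holds.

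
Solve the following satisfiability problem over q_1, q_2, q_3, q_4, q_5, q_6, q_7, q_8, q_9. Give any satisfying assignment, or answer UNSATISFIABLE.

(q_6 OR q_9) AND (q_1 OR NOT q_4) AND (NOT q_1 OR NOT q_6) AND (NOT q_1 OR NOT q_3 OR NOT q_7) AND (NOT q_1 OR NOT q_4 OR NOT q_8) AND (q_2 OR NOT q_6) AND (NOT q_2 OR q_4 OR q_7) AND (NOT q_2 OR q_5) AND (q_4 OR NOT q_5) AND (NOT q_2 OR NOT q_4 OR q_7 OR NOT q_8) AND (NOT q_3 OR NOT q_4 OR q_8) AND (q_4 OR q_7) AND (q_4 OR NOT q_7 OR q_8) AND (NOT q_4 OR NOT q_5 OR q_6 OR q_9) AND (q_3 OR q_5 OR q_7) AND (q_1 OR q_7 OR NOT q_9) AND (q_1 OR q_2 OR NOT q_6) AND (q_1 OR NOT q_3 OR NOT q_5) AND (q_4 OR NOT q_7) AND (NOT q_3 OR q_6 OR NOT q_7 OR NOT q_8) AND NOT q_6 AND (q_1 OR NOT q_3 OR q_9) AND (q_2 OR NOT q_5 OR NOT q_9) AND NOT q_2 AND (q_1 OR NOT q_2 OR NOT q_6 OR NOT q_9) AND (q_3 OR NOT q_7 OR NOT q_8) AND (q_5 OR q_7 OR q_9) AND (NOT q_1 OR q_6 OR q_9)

Unit clause (NOT q_6) forces q_6 = False.
Unit clause (NOT q_2) forces q_2 = False.
In (q_6 OR q_9) only q_9 is left, so q_9 = True.
In (q_2 OR NOT q_5 OR NOT q_9) only NOT q_5 is left, so q_5 = False.
Try q_1 = False:
  (q_1 OR NOT q_4) forces q_4 = False.
  (q_4 OR q_7) forces q_7 = True.
  clause (q_4 OR NOT q_7) is falsified — backtrack.
So q_1 = True.
Set q_3 = False.
  then (q_3 OR q_5 OR q_7) forces q_7 = True.
  then (q_4 OR NOT q_7) forces q_4 = True.
  then (q_3 OR NOT q_7 OR NOT q_8) forces q_8 = False.
All clauses satisfied.

q_1 = True, q_2 = False, q_3 = False, q_4 = True, q_5 = False, q_6 = False, q_7 = True, q_8 = False, q_9 = True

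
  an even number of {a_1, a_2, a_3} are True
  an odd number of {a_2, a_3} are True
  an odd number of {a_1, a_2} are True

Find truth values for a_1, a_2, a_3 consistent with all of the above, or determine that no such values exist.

a_1=T; a_2=F; a_3=T

{a_1, a_2, a_3}: 2 true → even ✓
{a_2, a_3}: 1 true → odd ✓
{a_1, a_2}: 1 true → odd ✓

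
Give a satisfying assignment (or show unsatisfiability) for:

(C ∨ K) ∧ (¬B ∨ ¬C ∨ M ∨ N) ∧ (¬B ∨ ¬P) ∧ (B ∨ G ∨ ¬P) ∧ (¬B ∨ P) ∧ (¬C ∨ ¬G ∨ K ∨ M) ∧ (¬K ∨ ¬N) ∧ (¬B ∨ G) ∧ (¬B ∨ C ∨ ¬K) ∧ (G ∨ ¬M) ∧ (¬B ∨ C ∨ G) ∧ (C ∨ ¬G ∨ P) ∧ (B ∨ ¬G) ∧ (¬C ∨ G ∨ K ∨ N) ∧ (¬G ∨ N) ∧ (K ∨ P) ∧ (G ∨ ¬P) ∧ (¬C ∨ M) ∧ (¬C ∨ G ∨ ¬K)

K = True, N = False, C = False, G = False, B = False, M = False, P = False

Try K = False:
  (C ∨ K) forces C = True.
  (K ∨ P) forces P = True.
  (¬B ∨ ¬P) forces B = False.
  (B ∨ G ∨ ¬P) forces G = True.
  clause (B ∨ ¬G) is falsified — backtrack.
So K = True.
  then (¬K ∨ ¬N) forces N = False.
  then (¬G ∨ N) forces G = False.
  then (G ∨ ¬P) forces P = False.
  then (¬C ∨ G ∨ ¬K) forces C = False.
  then (¬B ∨ P) forces B = False.
  then (G ∨ ¬M) forces M = False.
All clauses satisfied.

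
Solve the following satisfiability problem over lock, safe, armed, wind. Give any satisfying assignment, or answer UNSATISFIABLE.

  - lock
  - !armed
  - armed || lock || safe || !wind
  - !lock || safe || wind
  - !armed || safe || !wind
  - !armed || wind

Unit clause (lock) forces lock = True.
Unit clause (!armed) forces armed = False.
Set safe = False.
  then (!lock || safe || wind) forces wind = True.
Check each clause:
  (lock): lock holds.
  (!armed): !armed holds.
  (armed || lock || safe || !wind): lock holds.
  (!lock || safe || wind): wind holds.
  (!armed || safe || !wind): !armed holds.
  (!armed || wind): !armed holds.
All clauses satisfied.

lock=T, safe=F, armed=F, wind=T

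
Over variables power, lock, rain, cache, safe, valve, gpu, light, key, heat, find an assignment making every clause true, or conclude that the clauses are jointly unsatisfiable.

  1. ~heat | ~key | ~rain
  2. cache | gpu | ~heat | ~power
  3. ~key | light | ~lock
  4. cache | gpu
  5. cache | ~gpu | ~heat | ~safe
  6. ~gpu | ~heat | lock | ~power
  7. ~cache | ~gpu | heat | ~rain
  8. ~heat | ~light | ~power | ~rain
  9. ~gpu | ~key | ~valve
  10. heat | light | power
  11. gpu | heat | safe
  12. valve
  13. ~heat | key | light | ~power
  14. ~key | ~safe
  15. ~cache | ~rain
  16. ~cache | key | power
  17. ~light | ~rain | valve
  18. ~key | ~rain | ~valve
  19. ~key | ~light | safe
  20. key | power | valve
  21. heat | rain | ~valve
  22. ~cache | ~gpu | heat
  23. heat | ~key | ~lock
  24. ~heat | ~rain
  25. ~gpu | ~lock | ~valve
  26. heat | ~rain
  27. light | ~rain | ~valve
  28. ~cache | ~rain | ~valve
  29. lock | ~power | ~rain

power = True; lock = False; rain = False; cache = True; safe = False; valve = True; gpu = False; light = True; key = False; heat = True

Unit clause (valve) forces valve = True.
Set power = True.
Set lock = False.
  then (lock | ~power | ~rain) forces rain = False.
  then (heat | rain | ~valve) forces heat = True.
  then (~gpu | ~heat | lock | ~power) forces gpu = False.
  then (cache | gpu | ~heat | ~power) forces cache = True.
Set safe = False.
Set light = True.
  then (~key | ~light | safe) forces key = False.
All clauses satisfied.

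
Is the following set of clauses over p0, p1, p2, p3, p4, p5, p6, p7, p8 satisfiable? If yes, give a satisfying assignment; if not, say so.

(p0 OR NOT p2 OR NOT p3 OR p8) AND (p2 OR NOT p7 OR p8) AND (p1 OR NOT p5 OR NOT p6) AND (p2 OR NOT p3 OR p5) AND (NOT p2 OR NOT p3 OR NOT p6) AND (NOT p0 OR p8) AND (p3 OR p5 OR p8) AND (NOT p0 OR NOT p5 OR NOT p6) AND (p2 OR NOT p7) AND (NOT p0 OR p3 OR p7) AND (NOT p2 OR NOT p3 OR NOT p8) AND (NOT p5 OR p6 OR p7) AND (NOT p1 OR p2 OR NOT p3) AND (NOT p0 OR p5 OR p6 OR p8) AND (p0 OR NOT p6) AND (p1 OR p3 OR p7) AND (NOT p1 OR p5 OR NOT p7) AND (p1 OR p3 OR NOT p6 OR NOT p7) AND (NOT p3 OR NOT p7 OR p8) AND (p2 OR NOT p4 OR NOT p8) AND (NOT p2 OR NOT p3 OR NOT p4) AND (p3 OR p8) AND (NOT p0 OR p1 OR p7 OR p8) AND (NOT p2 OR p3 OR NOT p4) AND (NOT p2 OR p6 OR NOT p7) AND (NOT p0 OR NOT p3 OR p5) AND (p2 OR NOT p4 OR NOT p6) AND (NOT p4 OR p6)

p0 = False; p1 = True; p2 = False; p3 = False; p4 = False; p5 = False; p6 = False; p7 = False; p8 = True

Set p0 = False.
  then (p0 OR NOT p6) forces p6 = False.
  then (NOT p4 OR p6) forces p4 = False.
Set p1 = True.
Set p2 = False.
  then (p2 OR NOT p7) forces p7 = False.
  then (NOT p5 OR p6 OR p7) forces p5 = False.
  then (NOT p1 OR p2 OR NOT p3) forces p3 = False.
  then (p3 OR p8) forces p8 = True.
All clauses satisfied.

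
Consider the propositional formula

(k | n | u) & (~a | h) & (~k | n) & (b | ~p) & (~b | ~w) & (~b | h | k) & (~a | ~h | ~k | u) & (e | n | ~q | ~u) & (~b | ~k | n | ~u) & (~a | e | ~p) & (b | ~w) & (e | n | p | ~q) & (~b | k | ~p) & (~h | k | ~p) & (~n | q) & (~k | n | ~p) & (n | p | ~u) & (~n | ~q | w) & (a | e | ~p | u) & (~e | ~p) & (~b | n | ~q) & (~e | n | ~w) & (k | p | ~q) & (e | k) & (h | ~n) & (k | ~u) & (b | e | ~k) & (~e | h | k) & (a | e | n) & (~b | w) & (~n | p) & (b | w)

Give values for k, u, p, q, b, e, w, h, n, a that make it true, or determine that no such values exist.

Case w = True:
  (~b | ~w) forces b = False.
  Clause (b | ~w) is falsified — contradiction.
Case w = False:
  (~b | w) forces b = False.
  Clause (b | w) is falsified — contradiction.
Both cases fail, so the formula is unsatisfiable.

No satisfying assignment exists.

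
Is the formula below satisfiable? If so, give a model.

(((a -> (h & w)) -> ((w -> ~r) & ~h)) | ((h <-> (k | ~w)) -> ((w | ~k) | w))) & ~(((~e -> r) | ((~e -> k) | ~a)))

e: False, w: False, h: False, k: False, a: True, r: False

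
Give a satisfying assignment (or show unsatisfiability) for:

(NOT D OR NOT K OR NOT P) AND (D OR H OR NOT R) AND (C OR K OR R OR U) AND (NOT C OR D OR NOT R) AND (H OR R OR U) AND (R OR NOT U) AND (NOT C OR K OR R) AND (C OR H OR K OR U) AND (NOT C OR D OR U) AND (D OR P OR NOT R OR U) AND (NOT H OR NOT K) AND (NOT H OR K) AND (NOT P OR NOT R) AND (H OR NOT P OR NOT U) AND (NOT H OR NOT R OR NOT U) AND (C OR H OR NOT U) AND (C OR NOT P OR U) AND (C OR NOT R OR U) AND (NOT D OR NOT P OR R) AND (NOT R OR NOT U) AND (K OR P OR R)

H: False, R: True, U: False, D: True, C: True, K: True, P: False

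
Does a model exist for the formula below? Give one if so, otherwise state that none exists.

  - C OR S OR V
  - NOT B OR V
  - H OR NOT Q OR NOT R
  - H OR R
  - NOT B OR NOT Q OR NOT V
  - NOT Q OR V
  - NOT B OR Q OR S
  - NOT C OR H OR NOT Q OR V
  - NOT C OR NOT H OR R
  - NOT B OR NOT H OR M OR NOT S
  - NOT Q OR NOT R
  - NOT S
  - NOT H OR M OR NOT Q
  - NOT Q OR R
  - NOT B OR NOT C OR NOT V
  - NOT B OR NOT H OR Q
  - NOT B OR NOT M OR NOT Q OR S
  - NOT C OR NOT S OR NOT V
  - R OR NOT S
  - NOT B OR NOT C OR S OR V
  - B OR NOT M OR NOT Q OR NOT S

Q = False, M = False, S = False, V = True, H = True, B = False, C = False, R = True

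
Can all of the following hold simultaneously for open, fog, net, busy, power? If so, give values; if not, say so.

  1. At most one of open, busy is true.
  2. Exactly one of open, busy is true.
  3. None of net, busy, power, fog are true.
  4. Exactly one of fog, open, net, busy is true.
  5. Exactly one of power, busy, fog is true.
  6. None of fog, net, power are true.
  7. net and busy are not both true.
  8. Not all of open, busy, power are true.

Unsatisfiable — no assignment works.

Case power = True:
  Constraint (3) is violated (power=T) — contradiction.
Case power = False:
  (3) forces net = False.
  (3) forces busy = False.
  (2) with busy=F forces open = True.
  (3) forces fog = False.
  Constraint (5) is violated (power=F, busy=F, fog=F) — contradiction.
Both cases fail — unsatisfiable.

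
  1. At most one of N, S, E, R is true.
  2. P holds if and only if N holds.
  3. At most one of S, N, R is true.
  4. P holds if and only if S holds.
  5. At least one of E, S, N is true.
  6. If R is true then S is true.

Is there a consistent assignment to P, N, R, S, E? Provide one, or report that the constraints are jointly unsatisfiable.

P=F, N=F, R=F, S=F, E=T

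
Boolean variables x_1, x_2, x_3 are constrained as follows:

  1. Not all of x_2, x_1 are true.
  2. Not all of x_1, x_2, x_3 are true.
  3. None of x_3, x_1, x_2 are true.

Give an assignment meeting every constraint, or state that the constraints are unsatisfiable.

x_1=F; x_2=F; x_3=F

  (1) {x_2, x_1}: 0/2 true — not all ✓
  (2) {x_1, x_2, x_3}: 0/3 true — not all ✓
  (3) {x_3, x_1, x_2}: 0 true — none ✓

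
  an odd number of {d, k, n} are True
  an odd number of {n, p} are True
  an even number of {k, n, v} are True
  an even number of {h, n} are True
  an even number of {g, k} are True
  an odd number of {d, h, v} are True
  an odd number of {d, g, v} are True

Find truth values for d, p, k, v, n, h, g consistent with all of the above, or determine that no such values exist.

d: True, p: True, k: False, v: False, n: False, h: False, g: False

{d, k, n}: 1 true → odd ✓
{n, p}: 1 true → odd ✓
{k, n, v}: 0 true → even ✓
{h, n}: 0 true → even ✓
{g, k}: 0 true → even ✓
{d, h, v}: 1 true → odd ✓
{d, g, v}: 1 true → odd ✓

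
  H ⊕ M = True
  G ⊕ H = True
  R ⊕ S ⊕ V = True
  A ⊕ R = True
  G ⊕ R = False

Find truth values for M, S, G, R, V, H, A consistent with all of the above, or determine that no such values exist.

M = True; S = False; G = True; R = True; V = False; H = False; A = False

H ⊕ M = F ⊕ T = True ✓
G ⊕ H = T ⊕ F = True ✓
R ⊕ S ⊕ V = T ⊕ F ⊕ F = True ✓
A ⊕ R = F ⊕ T = True ✓
G ⊕ R = T ⊕ T = False ✓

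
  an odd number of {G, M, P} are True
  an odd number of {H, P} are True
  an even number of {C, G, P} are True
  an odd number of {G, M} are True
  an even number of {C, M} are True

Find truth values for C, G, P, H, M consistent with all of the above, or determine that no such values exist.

Unsatisfiable

Adding constraints 1, 3, 5 mod 2: every variable appears an even number of times on the left, so the left side is 0.
But the right sides sum to 1 (mod 2). 0 ≠ 1 — the system is inconsistent.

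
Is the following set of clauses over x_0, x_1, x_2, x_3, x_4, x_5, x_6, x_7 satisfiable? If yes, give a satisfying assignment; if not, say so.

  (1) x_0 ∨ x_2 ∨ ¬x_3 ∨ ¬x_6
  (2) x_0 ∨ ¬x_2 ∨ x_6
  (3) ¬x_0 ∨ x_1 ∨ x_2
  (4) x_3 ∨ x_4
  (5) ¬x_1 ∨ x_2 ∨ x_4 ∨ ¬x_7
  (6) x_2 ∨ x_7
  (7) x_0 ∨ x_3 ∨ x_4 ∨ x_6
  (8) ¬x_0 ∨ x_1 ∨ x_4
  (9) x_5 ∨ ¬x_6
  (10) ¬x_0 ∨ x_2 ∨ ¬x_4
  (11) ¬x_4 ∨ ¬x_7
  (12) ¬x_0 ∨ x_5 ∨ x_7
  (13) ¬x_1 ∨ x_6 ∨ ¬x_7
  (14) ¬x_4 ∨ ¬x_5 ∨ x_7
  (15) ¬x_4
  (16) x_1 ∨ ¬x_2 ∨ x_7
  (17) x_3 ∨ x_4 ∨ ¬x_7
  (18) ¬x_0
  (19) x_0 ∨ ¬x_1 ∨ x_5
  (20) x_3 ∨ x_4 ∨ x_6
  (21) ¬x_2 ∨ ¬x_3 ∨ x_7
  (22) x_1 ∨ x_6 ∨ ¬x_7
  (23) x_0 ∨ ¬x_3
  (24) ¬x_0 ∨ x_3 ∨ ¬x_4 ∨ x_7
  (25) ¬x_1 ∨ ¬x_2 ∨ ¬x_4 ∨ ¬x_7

Unsatisfiable — no assignment works.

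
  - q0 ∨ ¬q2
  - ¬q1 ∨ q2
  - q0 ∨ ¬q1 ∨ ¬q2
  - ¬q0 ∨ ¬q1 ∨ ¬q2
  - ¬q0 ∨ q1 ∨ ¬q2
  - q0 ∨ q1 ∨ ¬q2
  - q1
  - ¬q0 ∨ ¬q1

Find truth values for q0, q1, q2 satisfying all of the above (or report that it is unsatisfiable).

Unsatisfiable — no assignment works.

Case q1 = True:
  (¬q1 ∨ q2) forces q2 = True.
  (q0 ∨ ¬q2) forces q0 = True.
  Clause (¬q0 ∨ ¬q1 ∨ ¬q2) is falsified — contradiction.
Case q1 = False:
  Clause (q1) is falsified — contradiction.
Both cases fail, so the formula is unsatisfiable.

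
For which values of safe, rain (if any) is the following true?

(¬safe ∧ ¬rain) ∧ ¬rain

safe=F, rain=F

  ¬safe ∧ ¬rain = True
    ¬safe = True
    ¬rain = True
  ¬rain = True
Both conjuncts True, so the formula holds.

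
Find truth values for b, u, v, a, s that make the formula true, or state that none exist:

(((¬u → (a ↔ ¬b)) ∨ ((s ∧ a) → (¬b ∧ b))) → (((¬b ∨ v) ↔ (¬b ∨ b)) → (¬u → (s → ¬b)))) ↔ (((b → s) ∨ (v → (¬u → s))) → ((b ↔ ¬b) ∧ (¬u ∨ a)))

b = True, u = False, v = True, a = False, s = False

  (((¬u → (a ↔ ¬b)) ∨ ((s ∧ a) → (¬b ∧ b))) → (((¬b ∨ v) ↔ (¬b ∨ b)) → (¬u → (s → ¬b)))) ↔ (((b → s) ∨ (v → (¬u → s))) → ((b ↔ ¬b) ∧ (¬u ∨ a))) = True
    ((¬u → (a ↔ ¬b)) ∨ ((s ∧ a) → (¬b ∧ b))) → (((¬b ∨ v) ↔ (¬b ∨ b)) → (¬u → (s → ¬b))) = True
      (¬u → (a ↔ ¬b)) ∨ ((s ∧ a) → (¬b ∧ b)) = True
        ¬u → (a ↔ ¬b) = True
          ¬u = True
          a ↔ ¬b = True
            ¬b = False
        (s ∧ a) → (¬b ∧ b) = True
          s ∧ a = False
          ¬b ∧ b = False
            ¬b = False
      ((¬b ∨ v) ↔ (¬b ∨ b)) → (¬u → (s → ¬b)) = True
        (¬b ∨ v) ↔ (¬b ∨ b) = True
          ¬b ∨ v = True
            ¬b = False
          ¬b ∨ b = True
            ¬b = False
        ¬u → (s → ¬b) = True
          ¬u = True
          s → ¬b = True
            ¬b = False
    ((b → s) ∨ (v → (¬u → s))) → ((b ↔ ¬b) ∧ (¬u ∨ a)) = True
      (b → s) ∨ (v → (¬u → s)) = False
        b → s = False
        v → (¬u → s) = False
          ¬u → s = False
            ¬u = True
      (b ↔ ¬b) ∧ (¬u ∨ a) = False
        b ↔ ¬b = False
          ¬b = False
        ¬u ∨ a = True
          ¬u = True
The formula evaluates to True.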